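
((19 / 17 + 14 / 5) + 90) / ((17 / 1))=7983 / 1445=5.52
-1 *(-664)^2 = -440896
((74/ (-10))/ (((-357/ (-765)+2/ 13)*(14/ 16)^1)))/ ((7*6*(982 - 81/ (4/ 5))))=-592/ 1606759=-0.00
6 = 6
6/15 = 2/5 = 0.40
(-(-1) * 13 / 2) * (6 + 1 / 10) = 793 / 20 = 39.65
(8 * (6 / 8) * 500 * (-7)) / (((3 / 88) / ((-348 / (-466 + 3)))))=-214368000 / 463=-462997.84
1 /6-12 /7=-65 /42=-1.55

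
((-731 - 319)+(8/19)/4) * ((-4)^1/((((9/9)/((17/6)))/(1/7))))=678232/399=1699.83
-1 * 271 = -271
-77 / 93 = -0.83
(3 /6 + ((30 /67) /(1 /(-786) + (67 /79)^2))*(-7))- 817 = -55345454909 /67423306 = -820.87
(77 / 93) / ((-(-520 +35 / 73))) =5621 / 3527025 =0.00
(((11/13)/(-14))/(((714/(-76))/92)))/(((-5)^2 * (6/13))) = 9614/187425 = 0.05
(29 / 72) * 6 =29 / 12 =2.42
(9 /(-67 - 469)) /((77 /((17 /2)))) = -153 /82544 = -0.00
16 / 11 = 1.45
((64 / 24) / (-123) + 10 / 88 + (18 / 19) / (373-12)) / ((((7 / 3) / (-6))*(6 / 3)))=-10532735 / 86615452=-0.12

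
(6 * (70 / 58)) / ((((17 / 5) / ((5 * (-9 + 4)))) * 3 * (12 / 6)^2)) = -4375 / 986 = -4.44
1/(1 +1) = 1/2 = 0.50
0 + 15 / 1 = 15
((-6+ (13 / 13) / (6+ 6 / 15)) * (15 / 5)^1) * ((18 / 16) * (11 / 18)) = -6171 / 512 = -12.05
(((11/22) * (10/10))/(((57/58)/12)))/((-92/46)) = -3.05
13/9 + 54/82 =776/369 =2.10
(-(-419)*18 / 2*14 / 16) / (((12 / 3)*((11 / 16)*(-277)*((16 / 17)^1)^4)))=-2204703837 / 399376384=-5.52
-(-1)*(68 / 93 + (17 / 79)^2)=451265 / 580413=0.78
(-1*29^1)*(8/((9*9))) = -232/81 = -2.86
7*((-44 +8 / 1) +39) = 21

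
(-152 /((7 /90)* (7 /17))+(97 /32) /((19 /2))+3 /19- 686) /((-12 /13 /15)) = 5259136415 /59584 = 88264.24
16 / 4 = 4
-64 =-64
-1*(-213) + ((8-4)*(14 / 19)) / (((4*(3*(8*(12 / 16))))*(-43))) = 1566182 / 7353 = 213.00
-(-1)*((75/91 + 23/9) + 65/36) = 16987/3276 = 5.19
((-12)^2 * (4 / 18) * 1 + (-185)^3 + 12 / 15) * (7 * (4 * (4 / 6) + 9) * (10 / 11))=-15512400890 / 33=-470072754.24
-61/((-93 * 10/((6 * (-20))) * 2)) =-122/31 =-3.94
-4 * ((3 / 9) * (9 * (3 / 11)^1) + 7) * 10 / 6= -1720 / 33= -52.12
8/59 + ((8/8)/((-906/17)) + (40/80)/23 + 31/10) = 19908161/6147210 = 3.24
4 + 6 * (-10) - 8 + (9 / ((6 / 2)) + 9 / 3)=-58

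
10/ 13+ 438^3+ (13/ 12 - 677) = 13108211509/ 156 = 84026996.85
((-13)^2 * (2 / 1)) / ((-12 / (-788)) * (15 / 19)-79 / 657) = -415596519 / 133066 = -3123.24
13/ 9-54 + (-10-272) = -3011/ 9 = -334.56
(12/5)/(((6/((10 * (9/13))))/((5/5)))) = 36/13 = 2.77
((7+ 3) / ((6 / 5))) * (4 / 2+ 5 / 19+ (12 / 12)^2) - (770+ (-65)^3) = 15611285 / 57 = 273882.19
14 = 14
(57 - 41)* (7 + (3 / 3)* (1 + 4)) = 192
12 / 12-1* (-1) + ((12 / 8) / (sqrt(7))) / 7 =3* sqrt(7) / 98 + 2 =2.08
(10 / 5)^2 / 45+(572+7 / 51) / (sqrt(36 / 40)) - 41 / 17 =-1777 / 765+29179 * sqrt(10) / 153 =600.76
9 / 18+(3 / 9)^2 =11 / 18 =0.61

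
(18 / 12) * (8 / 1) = 12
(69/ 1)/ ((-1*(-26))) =69/ 26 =2.65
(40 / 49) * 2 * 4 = 320 / 49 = 6.53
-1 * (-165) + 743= 908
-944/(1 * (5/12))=-11328/5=-2265.60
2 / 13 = 0.15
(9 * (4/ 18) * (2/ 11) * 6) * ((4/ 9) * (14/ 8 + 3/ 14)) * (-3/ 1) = -40/ 7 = -5.71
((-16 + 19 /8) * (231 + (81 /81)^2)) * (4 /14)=-6322 /7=-903.14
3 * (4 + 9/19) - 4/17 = 4259/323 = 13.19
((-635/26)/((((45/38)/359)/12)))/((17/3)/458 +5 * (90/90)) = -17725.72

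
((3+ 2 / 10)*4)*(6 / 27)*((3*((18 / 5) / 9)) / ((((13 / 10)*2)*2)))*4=512 / 195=2.63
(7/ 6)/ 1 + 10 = 67/ 6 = 11.17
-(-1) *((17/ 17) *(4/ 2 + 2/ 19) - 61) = -1119/ 19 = -58.89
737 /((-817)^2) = 737 /667489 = 0.00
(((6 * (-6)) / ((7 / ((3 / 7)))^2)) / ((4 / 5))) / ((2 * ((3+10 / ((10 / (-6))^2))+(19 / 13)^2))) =-342225 / 35448364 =-0.01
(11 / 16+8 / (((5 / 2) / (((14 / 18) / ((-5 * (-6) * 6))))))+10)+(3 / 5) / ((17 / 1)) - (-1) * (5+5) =11421731 / 550800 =20.74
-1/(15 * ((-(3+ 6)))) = 1/135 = 0.01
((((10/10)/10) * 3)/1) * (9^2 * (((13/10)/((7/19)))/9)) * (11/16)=73359/11200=6.55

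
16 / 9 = 1.78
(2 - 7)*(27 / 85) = -27 / 17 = -1.59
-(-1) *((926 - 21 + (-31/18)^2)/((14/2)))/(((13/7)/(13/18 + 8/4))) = 14414869/75816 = 190.13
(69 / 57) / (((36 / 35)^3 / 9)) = 986125 / 98496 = 10.01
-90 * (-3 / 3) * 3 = 270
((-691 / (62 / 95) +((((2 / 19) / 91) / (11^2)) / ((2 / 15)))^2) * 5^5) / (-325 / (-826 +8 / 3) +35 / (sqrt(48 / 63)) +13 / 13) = 1903479756481382937500 / 662377596246907541 - 89786780966102968750 * sqrt(21) / 4980282678548177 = -79743.03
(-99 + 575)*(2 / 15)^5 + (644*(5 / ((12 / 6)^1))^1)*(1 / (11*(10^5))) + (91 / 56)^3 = 18443861929 / 4276800000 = 4.31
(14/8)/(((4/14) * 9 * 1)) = 0.68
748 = 748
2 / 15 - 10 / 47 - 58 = -40946 / 705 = -58.08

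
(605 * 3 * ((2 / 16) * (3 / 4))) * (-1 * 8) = -5445 / 4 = -1361.25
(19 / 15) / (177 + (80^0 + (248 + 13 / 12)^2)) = 912 / 44798765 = 0.00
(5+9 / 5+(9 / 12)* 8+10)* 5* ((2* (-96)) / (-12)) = 1824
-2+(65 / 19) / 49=-1797 / 931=-1.93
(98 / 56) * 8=14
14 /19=0.74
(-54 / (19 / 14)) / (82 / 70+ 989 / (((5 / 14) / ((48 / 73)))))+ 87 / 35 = 7627521297 / 3095740585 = 2.46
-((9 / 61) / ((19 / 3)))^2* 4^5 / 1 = -746496 / 1343281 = -0.56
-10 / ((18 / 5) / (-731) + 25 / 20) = -146200 / 18203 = -8.03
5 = 5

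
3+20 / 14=31 / 7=4.43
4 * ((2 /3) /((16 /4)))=2 /3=0.67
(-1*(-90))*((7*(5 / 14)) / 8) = 225 / 8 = 28.12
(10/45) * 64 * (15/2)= 106.67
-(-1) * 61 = 61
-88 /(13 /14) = -1232 /13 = -94.77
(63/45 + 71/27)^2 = 295936/18225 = 16.24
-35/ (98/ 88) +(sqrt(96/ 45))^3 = -220/ 7 +128 * sqrt(30)/ 225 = -28.31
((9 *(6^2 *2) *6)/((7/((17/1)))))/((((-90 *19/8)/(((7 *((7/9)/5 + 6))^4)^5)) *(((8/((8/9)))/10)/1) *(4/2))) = -87717659842047421179989648907263979964422541085699814105231186728384/7343153753982596308994293212890625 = -11945502270665830458439330000000000.00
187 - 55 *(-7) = 572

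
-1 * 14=-14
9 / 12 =3 / 4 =0.75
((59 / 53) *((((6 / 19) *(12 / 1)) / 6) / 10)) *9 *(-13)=-41418 / 5035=-8.23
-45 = -45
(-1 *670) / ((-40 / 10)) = 335 / 2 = 167.50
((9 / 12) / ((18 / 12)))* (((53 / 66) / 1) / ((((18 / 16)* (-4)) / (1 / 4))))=-53 / 2376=-0.02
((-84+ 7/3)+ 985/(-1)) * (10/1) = -32000/3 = -10666.67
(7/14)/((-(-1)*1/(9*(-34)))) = -153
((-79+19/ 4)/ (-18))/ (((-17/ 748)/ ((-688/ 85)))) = 124872/ 85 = 1469.08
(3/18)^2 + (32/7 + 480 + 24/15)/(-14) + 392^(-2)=-239937667/6914880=-34.70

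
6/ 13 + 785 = 10211/ 13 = 785.46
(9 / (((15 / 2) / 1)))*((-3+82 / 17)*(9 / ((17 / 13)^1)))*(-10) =-43524 / 289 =-150.60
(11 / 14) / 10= 11 / 140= 0.08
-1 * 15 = -15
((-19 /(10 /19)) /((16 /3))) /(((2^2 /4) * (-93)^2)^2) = -361 /3989610720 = -0.00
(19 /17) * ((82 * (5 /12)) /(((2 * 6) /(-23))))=-89585 /1224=-73.19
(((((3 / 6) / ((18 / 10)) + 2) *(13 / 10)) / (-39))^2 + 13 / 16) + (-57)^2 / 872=18054263 / 3973050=4.54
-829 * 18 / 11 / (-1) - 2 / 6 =44755 / 33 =1356.21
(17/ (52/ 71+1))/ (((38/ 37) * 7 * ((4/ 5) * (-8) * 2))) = -223295/ 2093952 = -0.11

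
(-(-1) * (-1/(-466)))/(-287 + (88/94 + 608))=47/7051046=0.00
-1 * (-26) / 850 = 13 / 425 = 0.03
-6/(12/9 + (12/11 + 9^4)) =-0.00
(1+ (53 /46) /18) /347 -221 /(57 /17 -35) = 539960095 /77288004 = 6.99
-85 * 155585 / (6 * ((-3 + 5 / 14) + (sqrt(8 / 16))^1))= 648011525 * sqrt(2) / 3813 + 3425203775 / 3813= 1138638.99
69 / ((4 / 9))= 621 / 4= 155.25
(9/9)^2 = 1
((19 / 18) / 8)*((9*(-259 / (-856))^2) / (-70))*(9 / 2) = -1638693 / 234475520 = -0.01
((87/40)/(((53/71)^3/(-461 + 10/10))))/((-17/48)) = 17188317864/2530909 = 6791.36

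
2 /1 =2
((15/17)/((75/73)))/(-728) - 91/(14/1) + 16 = 587787/61880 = 9.50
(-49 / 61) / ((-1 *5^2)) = 49 / 1525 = 0.03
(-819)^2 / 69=223587 / 23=9721.17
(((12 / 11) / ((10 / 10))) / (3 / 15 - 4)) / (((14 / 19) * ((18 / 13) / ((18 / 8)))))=-195 / 308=-0.63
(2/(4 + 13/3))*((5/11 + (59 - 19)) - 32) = 558/275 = 2.03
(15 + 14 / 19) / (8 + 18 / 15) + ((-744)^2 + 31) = 553568.71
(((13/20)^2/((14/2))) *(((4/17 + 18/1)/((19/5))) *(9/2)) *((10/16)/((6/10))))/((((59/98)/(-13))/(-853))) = 30500017275/1219648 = 25007.23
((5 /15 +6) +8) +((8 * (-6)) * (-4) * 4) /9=299 /3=99.67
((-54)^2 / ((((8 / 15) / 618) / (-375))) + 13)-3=-1267093115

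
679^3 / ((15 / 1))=313046839 / 15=20869789.27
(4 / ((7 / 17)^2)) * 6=6936 / 49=141.55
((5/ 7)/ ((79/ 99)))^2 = 0.80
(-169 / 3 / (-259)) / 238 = 169 / 184926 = 0.00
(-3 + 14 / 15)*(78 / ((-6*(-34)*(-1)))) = 403 / 510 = 0.79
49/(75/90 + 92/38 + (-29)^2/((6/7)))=133/2672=0.05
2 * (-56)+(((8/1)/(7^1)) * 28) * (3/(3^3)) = -976/9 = -108.44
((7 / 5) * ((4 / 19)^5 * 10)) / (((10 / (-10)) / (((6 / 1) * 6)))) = -516096 / 2476099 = -0.21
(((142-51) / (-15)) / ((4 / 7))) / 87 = -637 / 5220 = -0.12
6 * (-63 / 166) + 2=-23 / 83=-0.28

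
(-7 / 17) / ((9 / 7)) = -49 / 153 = -0.32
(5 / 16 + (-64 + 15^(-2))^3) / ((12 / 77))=-3677961553270543 / 2187000000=-1681738.25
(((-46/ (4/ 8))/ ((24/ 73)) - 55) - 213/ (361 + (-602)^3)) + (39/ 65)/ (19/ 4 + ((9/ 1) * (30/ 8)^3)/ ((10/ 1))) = -14645198092622687/ 43740271155030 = -334.82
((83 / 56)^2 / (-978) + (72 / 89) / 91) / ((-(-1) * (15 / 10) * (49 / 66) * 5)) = 51866749 / 43469471136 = 0.00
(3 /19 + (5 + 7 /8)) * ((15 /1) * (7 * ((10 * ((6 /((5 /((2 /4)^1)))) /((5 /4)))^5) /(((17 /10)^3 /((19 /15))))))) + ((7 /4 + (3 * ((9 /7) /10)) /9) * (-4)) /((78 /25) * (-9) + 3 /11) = 172058419160389 /4109187140625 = 41.87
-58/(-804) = 29/402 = 0.07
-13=-13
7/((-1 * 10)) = -0.70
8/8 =1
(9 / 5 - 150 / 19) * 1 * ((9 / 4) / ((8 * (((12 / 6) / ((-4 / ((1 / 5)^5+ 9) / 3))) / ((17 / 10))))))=3691125 / 17100608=0.22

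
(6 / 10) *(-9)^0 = 3 / 5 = 0.60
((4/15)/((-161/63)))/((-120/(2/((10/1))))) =1/5750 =0.00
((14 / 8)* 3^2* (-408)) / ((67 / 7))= -44982 / 67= -671.37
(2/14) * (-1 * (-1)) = 1/7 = 0.14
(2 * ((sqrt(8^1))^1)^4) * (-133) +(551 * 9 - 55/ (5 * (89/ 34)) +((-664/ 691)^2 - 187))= -520797990018/ 42495809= -12255.28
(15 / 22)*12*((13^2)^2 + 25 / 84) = 35987235 / 154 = 233683.34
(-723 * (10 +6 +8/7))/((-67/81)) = 7027560/469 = 14984.14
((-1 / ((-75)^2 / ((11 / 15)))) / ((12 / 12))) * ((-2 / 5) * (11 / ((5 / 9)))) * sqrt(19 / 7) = 242 * sqrt(133) / 1640625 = 0.00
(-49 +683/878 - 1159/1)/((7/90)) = -47697345/3073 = -15521.43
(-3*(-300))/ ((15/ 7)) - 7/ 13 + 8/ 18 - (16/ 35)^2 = 60153073/ 143325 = 419.70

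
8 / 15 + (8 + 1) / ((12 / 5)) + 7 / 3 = 397 / 60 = 6.62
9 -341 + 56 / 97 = -32148 / 97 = -331.42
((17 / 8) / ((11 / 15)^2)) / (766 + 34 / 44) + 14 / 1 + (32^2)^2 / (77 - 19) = 129815628903 / 7174948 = 18092.90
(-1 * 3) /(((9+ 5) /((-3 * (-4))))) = -18 /7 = -2.57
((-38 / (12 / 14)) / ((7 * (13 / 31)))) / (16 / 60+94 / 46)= -67735 / 10361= -6.54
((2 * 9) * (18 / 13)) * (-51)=-16524 / 13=-1271.08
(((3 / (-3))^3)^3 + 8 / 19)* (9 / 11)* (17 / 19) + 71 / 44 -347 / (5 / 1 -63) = 3303945 / 460636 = 7.17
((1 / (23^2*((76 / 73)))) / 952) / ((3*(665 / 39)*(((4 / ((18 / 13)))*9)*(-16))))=-0.00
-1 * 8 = -8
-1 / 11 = -0.09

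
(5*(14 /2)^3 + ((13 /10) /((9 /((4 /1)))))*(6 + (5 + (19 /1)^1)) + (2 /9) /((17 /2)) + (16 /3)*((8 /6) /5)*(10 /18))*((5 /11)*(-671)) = -727896835 /1377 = -528610.63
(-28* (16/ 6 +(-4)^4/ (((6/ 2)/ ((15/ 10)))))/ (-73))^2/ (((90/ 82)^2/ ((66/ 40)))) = 556914600704/ 161868375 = 3440.54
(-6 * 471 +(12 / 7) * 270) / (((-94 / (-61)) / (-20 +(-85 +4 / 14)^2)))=-176923381239 / 16121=-10974715.04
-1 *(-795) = 795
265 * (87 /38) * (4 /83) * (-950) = -2305500 /83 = -27777.11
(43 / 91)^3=79507 / 753571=0.11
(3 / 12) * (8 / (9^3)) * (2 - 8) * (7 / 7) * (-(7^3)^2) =1936.61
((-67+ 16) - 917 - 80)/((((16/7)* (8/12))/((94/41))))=-129297/82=-1576.79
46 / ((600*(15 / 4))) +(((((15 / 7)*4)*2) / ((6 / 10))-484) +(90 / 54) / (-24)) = -3188343 / 7000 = -455.48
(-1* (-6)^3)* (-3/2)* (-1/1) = 324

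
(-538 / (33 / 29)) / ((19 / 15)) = -78010 / 209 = -373.25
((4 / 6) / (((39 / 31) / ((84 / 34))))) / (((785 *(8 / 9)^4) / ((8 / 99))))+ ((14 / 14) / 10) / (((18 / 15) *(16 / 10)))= 38324893 / 732800640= 0.05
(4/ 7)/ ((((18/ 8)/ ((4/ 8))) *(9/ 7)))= 8/ 81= 0.10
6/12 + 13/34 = 15/17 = 0.88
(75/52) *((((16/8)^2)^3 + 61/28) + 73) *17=4968675/1456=3412.55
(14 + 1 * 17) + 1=32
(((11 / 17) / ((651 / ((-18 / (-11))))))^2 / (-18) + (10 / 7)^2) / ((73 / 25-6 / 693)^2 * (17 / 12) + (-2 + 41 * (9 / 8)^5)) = 1858233503047680000 / 76385533114787898739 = 0.02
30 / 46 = 0.65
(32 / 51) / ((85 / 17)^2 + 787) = 8 / 10353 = 0.00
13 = 13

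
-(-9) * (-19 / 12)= -57 / 4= -14.25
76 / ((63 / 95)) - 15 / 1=6275 / 63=99.60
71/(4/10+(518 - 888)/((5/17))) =-355/6288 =-0.06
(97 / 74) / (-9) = -97 / 666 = -0.15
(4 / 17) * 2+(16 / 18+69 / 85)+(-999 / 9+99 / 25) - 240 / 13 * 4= -8886599 / 49725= -178.71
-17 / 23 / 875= -17 / 20125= -0.00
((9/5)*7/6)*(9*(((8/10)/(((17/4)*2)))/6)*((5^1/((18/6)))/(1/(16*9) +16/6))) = 864/4675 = 0.18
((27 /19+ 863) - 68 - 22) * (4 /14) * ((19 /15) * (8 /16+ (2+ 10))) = 10510 /3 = 3503.33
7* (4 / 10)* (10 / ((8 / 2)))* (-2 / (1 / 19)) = -266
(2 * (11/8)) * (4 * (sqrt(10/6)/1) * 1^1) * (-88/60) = -242 * sqrt(15)/45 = -20.83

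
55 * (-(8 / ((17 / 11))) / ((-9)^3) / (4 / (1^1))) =1210 / 12393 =0.10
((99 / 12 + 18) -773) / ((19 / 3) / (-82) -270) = 12669 / 4582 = 2.76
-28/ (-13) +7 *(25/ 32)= 7.62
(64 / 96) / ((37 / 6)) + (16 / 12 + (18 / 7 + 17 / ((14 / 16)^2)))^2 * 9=6135.15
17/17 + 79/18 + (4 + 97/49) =11.37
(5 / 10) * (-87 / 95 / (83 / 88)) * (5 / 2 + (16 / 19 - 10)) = 484242 / 149815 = 3.23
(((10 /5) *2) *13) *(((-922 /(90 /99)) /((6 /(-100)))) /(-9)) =-97663.70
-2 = -2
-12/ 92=-3/ 23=-0.13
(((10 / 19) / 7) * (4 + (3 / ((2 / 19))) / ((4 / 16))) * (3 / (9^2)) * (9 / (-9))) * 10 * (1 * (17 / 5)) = -11.17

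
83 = 83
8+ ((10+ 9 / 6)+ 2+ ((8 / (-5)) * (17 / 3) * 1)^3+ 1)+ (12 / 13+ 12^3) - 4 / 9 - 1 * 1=88158769 / 87750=1004.66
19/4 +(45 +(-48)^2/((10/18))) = 83939/20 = 4196.95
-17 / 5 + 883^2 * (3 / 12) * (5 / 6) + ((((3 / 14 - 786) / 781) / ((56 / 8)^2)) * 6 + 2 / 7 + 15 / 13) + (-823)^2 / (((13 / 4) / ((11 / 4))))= 307387693827583 / 417897480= 735557.66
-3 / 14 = -0.21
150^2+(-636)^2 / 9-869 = 66575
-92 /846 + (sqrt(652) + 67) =2 *sqrt(163) + 28295 /423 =92.43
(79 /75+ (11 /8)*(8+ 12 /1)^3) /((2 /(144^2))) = 2851473024 /25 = 114058920.96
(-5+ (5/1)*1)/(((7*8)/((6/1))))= 0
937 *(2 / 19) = 1874 / 19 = 98.63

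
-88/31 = -2.84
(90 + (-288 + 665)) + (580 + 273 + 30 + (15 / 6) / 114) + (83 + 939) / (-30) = 1315.96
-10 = -10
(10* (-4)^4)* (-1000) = -2560000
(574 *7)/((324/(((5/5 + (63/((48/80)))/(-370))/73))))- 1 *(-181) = 158503921/875124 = 181.12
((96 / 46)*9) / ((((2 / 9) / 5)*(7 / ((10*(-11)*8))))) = -8553600 / 161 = -53127.95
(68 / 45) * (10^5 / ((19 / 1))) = 1360000 / 171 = 7953.22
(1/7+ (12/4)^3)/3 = 190/21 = 9.05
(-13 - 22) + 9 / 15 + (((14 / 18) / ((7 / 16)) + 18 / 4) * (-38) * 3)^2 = 23046497 / 45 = 512144.38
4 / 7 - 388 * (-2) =5436 / 7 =776.57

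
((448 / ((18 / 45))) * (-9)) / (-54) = 560 / 3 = 186.67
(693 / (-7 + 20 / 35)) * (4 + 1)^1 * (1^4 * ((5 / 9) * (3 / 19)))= -47.28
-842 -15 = -857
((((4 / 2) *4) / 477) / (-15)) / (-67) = 8 / 479385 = 0.00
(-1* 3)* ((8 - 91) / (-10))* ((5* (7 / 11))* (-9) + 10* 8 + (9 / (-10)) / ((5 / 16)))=-3319917 / 2750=-1207.24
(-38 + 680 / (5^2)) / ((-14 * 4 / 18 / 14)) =243 / 5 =48.60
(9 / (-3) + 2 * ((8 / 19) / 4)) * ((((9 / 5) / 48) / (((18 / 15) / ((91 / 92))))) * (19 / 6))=-4823 / 17664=-0.27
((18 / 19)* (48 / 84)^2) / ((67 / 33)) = 9504 / 62377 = 0.15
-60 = -60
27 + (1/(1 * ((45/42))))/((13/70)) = 1249/39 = 32.03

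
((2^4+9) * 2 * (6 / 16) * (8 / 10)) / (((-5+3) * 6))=-5 / 4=-1.25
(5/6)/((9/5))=25/54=0.46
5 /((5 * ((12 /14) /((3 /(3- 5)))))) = -7 /4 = -1.75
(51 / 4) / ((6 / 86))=731 / 4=182.75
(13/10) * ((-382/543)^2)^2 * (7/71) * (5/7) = 138409789544/6172451228871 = 0.02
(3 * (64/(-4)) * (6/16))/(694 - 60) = -9/317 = -0.03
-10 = -10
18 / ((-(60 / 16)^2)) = -1.28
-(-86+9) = 77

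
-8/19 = -0.42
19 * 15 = 285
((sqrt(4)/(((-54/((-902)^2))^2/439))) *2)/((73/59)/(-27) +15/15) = 1071575312112701/2565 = 417768152870.45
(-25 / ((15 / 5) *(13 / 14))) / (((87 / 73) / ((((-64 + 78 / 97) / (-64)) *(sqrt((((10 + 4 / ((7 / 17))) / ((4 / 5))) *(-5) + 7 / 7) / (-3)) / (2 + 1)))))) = -5593625 *sqrt(71862) / 94786848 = -15.82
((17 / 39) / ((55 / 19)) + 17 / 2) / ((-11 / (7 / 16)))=-259777 / 755040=-0.34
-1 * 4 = -4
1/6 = 0.17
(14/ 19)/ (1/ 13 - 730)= -182/ 180291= -0.00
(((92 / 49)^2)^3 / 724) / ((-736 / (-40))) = 8238519040 / 2505272983381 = 0.00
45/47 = 0.96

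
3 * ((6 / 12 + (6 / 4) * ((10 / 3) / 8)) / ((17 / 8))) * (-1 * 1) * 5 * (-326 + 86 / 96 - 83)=881505 / 272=3240.83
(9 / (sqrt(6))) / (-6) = -sqrt(6) / 4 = -0.61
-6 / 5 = -1.20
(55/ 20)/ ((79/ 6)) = 33/ 158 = 0.21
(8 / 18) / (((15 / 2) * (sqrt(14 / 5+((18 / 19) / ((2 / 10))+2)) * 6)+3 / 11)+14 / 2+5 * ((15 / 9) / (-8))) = -2200352 / 15313283283+278784 * sqrt(86070) / 25522138805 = 0.00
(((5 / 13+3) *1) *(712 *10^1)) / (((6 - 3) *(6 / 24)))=1253120 / 39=32131.28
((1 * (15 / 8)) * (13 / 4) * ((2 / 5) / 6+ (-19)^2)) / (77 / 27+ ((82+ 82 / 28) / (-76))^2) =67254144048 / 125341859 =536.57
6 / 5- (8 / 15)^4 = 56654 / 50625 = 1.12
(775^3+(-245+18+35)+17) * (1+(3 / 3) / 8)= 523669725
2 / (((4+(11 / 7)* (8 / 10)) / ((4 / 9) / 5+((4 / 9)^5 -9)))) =-799169 / 236196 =-3.38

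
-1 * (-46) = 46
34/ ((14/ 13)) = 221/ 7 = 31.57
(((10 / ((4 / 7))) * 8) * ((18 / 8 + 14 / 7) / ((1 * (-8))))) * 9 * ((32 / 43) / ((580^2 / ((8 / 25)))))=-2142 / 4520375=-0.00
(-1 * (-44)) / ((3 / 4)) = 58.67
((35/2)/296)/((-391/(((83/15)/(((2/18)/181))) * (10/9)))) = -525805/347208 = -1.51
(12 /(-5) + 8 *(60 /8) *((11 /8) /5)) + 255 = 269.10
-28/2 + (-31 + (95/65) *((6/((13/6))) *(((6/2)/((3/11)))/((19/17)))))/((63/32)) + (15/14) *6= -4691/1521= -3.08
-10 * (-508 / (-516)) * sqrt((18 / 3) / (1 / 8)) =-68.21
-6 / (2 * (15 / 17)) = -3.40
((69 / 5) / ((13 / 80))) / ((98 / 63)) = 4968 / 91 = 54.59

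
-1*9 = -9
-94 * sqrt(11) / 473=-0.66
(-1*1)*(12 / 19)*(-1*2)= 24 / 19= 1.26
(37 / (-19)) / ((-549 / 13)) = 481 / 10431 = 0.05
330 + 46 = 376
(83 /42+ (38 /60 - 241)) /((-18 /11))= 145.68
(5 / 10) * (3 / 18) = 1 / 12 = 0.08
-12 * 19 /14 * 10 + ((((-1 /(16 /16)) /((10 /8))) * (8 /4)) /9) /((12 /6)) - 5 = -52903 /315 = -167.95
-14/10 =-7/5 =-1.40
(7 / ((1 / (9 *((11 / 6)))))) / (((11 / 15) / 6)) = 945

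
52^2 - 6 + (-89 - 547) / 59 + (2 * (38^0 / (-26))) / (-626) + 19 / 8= 5165550977 / 1920568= 2689.60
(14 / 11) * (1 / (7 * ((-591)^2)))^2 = 2 / 9393785705997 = 0.00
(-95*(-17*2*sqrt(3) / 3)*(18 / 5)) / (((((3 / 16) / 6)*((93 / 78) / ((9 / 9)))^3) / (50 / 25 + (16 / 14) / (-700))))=5336606785536*sqrt(3) / 36493975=253282.20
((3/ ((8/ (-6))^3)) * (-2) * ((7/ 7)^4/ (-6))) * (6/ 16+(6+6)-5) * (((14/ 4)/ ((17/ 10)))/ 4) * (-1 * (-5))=-278775/ 34816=-8.01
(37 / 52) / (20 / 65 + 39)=37 / 2044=0.02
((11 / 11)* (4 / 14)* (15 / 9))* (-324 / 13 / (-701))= 1080 / 63791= 0.02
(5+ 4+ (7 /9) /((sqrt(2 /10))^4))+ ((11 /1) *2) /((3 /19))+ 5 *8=1870 /9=207.78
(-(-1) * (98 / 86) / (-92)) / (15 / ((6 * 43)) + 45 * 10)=-0.00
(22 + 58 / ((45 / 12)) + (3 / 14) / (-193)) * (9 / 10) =4555437 / 135100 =33.72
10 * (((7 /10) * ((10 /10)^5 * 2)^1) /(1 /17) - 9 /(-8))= 997 /4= 249.25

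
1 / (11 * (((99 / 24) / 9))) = 24 / 121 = 0.20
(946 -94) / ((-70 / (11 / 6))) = -781 / 35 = -22.31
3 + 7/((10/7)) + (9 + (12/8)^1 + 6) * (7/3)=232/5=46.40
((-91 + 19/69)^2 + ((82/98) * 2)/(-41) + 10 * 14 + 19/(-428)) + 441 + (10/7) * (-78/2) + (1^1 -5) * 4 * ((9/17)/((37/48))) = 549233485815541/62804198268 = 8745.17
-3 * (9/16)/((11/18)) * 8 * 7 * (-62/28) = 7533/22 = 342.41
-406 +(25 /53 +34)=-371.53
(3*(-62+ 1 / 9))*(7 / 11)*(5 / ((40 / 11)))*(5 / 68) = -11.95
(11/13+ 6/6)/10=12/65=0.18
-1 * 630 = -630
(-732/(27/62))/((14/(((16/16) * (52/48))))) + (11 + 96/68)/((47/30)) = -18445447/151011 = -122.15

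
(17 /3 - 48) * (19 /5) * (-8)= 19304 /15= 1286.93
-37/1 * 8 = -296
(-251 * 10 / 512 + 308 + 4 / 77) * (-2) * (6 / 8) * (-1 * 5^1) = 89635275 / 39424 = 2273.62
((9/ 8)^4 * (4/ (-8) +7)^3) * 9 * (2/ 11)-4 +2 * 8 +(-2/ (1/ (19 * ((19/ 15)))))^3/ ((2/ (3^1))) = -33766807420751/ 202752000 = -166542.41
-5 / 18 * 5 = -25 / 18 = -1.39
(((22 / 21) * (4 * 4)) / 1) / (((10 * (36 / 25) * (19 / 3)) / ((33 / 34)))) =1210 / 6783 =0.18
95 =95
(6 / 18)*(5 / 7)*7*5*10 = 250 / 3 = 83.33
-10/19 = -0.53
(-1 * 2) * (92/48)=-23/6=-3.83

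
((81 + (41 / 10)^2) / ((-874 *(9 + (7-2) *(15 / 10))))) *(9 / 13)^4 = -21391047 / 13729272700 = -0.00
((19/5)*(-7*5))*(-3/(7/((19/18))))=361/6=60.17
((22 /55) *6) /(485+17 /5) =2 /407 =0.00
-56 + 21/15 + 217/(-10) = -763/10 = -76.30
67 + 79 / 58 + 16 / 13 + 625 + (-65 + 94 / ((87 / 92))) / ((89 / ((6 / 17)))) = 694.73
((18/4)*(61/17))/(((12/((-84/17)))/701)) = -2693943/578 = -4660.80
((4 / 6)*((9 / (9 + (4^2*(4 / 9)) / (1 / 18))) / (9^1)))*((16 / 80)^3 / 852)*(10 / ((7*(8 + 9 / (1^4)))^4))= 1 / 438883526152575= 0.00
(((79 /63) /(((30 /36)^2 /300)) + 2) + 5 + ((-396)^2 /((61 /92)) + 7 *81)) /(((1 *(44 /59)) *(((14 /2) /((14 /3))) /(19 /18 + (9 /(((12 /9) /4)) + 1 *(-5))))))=112926950195 /23058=4897517.14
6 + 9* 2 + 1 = 25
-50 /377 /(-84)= 0.00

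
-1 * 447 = -447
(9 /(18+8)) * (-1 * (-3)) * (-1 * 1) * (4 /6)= -9 /13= -0.69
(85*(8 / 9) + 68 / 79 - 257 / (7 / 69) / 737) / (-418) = -267690625 / 1533244482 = -0.17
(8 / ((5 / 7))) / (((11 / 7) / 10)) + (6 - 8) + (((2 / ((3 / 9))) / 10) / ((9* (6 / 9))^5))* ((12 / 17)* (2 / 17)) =118917731 / 1716660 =69.27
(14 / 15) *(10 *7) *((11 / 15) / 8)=539 / 90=5.99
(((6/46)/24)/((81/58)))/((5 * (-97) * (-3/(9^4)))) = 783/44620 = 0.02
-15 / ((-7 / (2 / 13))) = 30 / 91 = 0.33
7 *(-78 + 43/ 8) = -4067/ 8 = -508.38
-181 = -181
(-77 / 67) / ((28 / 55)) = -605 / 268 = -2.26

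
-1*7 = -7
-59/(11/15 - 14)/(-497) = -885/98903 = -0.01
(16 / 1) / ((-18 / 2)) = -16 / 9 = -1.78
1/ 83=0.01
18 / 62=9 / 31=0.29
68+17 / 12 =69.42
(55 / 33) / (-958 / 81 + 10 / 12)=-270 / 1781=-0.15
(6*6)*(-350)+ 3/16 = -201597/16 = -12599.81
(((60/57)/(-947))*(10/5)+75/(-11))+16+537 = 108101504/197923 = 546.18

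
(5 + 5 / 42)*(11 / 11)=215 / 42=5.12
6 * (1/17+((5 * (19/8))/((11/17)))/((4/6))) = 247623/1496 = 165.52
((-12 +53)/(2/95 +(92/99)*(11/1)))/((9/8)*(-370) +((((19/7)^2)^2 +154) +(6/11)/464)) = -3703350420/192421061717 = -0.02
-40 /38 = -20 /19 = -1.05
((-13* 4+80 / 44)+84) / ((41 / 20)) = 7440 / 451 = 16.50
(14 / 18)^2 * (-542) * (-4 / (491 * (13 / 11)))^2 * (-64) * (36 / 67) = 13162569728 / 24567841467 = 0.54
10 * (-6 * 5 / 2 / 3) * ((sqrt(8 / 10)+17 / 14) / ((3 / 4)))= -1700 / 21 - 80 * sqrt(5) / 3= -140.58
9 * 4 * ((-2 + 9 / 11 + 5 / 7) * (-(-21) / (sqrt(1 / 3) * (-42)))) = 648 * sqrt(3) / 77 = 14.58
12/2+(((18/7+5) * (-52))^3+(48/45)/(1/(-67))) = -61030086.50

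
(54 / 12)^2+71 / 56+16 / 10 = 6473 / 280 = 23.12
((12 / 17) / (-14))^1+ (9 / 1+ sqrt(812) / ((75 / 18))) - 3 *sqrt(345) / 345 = -sqrt(345) / 115+ 12 *sqrt(203) / 25+ 1065 / 119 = 15.63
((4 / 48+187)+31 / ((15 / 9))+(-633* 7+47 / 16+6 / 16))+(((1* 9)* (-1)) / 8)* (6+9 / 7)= -4230.20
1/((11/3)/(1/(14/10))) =15/77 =0.19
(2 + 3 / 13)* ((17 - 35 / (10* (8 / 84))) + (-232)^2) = 6241293 / 52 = 120024.87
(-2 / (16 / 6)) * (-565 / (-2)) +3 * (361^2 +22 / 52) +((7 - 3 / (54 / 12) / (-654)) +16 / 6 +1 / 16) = 79734229963 / 204048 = 390762.12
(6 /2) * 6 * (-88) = -1584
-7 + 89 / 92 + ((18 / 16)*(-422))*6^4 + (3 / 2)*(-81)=-56617125 / 92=-615403.53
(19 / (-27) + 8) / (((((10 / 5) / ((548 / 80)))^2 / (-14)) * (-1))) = 25882451 / 21600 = 1198.26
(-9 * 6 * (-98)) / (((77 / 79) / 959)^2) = 619890745068 / 121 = 5123064008.83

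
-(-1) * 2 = 2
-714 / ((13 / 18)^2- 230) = 231336 / 74351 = 3.11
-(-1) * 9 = 9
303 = 303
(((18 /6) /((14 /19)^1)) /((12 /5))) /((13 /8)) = 95 /91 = 1.04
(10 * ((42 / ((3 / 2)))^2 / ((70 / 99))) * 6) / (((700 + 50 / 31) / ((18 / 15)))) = 2062368 / 18125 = 113.79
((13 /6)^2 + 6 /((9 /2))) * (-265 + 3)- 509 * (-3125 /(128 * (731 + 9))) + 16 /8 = -1560.48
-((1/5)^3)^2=-1/15625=-0.00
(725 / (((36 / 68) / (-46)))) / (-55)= 113390 / 99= 1145.35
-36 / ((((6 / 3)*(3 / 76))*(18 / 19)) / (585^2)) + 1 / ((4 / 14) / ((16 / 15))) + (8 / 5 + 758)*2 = -2470841656 / 15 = -164722777.07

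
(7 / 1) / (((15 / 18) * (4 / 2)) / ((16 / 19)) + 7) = 336 / 431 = 0.78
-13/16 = -0.81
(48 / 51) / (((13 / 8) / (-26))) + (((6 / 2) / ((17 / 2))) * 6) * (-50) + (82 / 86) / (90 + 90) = -15912743 / 131580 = -120.94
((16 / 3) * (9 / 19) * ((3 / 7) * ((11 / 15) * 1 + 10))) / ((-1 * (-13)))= 1104 / 1235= 0.89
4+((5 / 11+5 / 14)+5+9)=2897 / 154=18.81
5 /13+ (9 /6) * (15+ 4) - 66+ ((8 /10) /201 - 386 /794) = -390022327 /10373610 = -37.60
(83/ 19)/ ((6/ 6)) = 83/ 19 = 4.37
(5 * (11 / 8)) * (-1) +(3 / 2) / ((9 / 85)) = 175 / 24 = 7.29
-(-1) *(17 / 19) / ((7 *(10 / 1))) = 17 / 1330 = 0.01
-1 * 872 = -872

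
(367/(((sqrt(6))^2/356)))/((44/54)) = 293967/11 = 26724.27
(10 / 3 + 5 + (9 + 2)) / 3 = 6.44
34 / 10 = 17 / 5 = 3.40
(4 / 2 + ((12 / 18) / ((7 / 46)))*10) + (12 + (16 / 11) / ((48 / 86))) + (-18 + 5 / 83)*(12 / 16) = 46.96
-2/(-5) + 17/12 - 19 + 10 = -431/60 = -7.18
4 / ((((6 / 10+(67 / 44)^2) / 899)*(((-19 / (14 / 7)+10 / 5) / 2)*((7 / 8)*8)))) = -27847424 / 593313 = -46.94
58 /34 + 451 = 7696 /17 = 452.71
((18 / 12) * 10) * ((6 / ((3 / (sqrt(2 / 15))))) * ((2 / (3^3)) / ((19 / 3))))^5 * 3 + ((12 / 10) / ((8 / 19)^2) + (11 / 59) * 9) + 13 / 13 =4096 * sqrt(30) / 10965837738825 + 89177 / 9440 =9.45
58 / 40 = 29 / 20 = 1.45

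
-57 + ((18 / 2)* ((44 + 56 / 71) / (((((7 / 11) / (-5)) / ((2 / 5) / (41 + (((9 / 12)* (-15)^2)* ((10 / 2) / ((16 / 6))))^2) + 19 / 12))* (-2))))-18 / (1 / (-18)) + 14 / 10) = 128622200492887 / 46337392430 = 2775.78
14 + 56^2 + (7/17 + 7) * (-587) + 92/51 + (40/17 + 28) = -59596/51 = -1168.55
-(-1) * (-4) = -4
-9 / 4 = -2.25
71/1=71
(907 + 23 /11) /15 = 60.61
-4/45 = -0.09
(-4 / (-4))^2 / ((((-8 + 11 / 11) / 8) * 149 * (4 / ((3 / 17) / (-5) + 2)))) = -0.00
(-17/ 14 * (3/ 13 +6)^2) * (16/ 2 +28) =-2007666/ 1183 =-1697.10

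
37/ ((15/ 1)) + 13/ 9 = 176/ 45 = 3.91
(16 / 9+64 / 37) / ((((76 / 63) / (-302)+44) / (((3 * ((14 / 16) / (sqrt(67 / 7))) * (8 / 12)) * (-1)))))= -1080254 * sqrt(469) / 518772893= -0.05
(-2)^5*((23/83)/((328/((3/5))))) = -276/17015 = -0.02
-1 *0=0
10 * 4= 40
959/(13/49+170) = 46991/8343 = 5.63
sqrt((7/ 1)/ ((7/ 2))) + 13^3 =sqrt(2) + 2197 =2198.41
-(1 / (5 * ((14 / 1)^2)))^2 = -1 / 960400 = -0.00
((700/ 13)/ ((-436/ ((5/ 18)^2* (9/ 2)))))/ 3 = -0.01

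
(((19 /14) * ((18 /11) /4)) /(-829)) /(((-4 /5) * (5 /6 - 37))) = -2565 /110814088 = -0.00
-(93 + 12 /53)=-4941 /53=-93.23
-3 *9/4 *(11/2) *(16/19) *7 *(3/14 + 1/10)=-6534/95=-68.78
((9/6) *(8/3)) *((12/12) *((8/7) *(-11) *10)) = -3520/7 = -502.86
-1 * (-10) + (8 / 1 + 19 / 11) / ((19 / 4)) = 2518 / 209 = 12.05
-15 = -15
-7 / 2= -3.50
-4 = -4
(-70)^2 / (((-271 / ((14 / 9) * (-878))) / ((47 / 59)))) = 2830847600 / 143901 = 19672.19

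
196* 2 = 392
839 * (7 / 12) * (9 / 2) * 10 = 88095 / 4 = 22023.75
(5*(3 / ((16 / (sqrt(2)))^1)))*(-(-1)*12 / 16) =45*sqrt(2) / 64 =0.99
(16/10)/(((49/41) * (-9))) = -328/2205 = -0.15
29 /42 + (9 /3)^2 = 407 /42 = 9.69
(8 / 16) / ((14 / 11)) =11 / 28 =0.39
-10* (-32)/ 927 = 320/ 927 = 0.35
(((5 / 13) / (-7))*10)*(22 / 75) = -44 / 273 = -0.16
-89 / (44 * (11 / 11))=-89 / 44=-2.02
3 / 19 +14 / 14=1.16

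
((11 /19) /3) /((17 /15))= 55 /323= 0.17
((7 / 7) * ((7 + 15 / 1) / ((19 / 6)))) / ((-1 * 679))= -132 / 12901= -0.01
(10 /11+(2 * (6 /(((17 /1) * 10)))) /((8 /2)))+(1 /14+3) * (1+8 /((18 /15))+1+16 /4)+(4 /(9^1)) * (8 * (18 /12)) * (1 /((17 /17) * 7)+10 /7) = 631101 /13090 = 48.21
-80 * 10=-800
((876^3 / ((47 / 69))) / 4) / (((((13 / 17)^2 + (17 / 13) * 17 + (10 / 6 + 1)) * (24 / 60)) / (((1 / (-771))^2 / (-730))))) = -24866147826 / 445793432315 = -0.06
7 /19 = 0.37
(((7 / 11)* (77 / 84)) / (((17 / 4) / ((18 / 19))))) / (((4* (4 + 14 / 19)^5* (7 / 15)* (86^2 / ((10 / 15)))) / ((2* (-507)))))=-22024249 / 8249276520000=-0.00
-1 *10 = -10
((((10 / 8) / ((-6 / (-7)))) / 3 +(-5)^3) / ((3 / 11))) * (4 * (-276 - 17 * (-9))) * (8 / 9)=16172860 / 81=199664.94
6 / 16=3 / 8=0.38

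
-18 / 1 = -18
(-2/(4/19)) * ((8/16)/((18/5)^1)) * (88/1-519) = 40945/72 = 568.68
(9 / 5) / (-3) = -3 / 5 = -0.60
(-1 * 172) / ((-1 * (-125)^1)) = -172 / 125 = -1.38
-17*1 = -17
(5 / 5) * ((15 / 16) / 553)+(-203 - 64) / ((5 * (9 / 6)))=-1574869 / 44240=-35.60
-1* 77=-77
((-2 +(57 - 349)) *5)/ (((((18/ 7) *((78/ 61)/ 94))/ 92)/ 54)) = -2714131560/ 13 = -208779350.77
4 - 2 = 2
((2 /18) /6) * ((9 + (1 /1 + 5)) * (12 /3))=10 /9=1.11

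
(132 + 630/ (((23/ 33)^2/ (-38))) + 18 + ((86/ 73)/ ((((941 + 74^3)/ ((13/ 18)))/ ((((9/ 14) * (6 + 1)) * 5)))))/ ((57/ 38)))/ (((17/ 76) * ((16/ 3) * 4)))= -516784471824913/ 50191596176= -10296.24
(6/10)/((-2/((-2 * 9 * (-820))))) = -4428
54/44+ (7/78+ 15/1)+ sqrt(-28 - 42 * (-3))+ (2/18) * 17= 7 * sqrt(2)+ 23431/1287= 28.11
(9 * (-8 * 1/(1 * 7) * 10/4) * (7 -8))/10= 18/7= 2.57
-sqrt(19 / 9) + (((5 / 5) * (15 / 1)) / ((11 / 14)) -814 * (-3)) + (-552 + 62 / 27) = 567682 / 297 -sqrt(19) / 3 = 1909.93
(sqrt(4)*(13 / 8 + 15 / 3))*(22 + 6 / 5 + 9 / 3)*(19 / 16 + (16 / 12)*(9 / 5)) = 1992641 / 1600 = 1245.40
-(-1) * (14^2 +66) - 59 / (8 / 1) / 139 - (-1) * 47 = 343549 / 1112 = 308.95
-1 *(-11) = 11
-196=-196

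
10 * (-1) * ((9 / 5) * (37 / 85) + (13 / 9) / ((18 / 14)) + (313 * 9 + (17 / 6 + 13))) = -195171871 / 6885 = -28347.40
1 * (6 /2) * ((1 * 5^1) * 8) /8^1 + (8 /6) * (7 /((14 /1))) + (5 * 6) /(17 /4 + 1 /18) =2105 /93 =22.63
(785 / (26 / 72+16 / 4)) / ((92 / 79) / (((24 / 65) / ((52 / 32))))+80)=136512 / 64559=2.11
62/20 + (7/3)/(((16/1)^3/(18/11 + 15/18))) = 12576329/4055040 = 3.10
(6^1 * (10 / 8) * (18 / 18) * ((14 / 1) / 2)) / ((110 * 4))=21 / 176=0.12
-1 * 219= -219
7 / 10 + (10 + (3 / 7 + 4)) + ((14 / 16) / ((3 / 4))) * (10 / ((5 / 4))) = 5137 / 210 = 24.46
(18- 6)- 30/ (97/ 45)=-186/ 97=-1.92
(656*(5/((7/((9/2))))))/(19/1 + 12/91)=191880/1741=110.21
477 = 477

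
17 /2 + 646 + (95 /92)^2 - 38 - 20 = 5057801 /8464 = 597.57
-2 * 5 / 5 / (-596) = 1 / 298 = 0.00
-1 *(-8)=8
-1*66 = -66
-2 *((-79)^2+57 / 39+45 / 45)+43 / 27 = -12485.33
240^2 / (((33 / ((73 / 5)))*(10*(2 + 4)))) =4672 / 11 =424.73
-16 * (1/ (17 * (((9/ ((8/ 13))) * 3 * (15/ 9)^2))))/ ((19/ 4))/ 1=-512/ 314925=-0.00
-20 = -20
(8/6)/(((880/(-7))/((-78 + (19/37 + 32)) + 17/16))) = 184093/390720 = 0.47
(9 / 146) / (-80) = -9 / 11680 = -0.00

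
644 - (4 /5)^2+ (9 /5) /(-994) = 15987451 /24850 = 643.36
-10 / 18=-5 / 9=-0.56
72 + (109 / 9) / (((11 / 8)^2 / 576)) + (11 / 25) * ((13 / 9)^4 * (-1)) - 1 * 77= 73094007784 / 19847025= 3682.87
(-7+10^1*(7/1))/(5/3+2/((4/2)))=189/8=23.62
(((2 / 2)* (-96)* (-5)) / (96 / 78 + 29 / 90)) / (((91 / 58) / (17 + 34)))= 127785600 / 12719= 10046.83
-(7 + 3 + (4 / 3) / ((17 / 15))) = -190 / 17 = -11.18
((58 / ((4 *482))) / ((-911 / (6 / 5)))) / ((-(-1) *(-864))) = 29 / 632306880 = 0.00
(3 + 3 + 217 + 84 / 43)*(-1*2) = -19346 / 43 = -449.91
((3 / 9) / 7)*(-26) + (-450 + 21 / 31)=-293315 / 651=-450.56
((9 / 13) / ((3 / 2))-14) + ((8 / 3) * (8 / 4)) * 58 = 11536 / 39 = 295.79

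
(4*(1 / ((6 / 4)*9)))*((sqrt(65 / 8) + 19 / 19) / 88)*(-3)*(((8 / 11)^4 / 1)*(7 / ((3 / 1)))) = -7168*sqrt(130) / 4348377 - 28672 / 4348377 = -0.03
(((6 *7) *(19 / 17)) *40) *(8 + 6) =446880 / 17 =26287.06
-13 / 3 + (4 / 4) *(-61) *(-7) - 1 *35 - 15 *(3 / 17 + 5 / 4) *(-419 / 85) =1710215 / 3468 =493.14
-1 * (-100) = 100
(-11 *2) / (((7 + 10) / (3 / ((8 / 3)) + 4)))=-451 / 68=-6.63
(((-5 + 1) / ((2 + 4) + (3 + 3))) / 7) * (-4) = 4 / 21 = 0.19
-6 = -6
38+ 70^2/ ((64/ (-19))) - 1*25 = -23067/ 16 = -1441.69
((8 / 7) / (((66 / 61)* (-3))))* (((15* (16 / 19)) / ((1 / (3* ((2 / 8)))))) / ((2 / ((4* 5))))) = -48800 / 1463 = -33.36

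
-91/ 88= -1.03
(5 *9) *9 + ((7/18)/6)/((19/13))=831151/2052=405.04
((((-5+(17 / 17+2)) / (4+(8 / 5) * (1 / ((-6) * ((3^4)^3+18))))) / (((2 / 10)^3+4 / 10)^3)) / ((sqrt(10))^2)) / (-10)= 23066796875 / 313326928736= 0.07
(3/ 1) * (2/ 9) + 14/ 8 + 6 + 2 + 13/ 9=427/ 36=11.86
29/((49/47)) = 1363/49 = 27.82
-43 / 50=-0.86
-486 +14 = -472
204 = 204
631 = 631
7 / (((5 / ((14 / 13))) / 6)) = 588 / 65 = 9.05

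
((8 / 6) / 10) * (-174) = -116 / 5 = -23.20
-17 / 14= -1.21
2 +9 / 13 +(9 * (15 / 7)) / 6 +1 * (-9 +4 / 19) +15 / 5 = 405 / 3458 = 0.12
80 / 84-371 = -370.05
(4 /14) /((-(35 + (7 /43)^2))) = -1849 /226674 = -0.01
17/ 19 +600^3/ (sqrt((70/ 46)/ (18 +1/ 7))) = 17/ 19 +43200000 * sqrt(14605)/ 7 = 745824229.24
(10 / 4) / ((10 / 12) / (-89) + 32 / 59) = 78765 / 16793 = 4.69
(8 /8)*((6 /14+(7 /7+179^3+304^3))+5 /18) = 4262555393 /126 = 33829804.71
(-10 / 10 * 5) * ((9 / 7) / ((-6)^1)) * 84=90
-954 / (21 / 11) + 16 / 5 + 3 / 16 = -277943 / 560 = -496.33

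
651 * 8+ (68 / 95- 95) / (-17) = 8419877 / 1615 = 5213.55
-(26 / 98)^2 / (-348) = 169 / 835548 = 0.00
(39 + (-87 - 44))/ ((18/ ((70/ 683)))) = -0.52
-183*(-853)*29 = 4526871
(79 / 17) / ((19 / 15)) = 1185 / 323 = 3.67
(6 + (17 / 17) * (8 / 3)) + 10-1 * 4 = 44 / 3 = 14.67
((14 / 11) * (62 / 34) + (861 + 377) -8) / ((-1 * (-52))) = 57611 / 2431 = 23.70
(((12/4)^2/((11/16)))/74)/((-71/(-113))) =8136/28897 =0.28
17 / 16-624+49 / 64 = -39819 / 64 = -622.17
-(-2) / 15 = 2 / 15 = 0.13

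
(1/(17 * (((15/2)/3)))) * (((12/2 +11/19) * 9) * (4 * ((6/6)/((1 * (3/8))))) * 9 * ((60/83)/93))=864000/831079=1.04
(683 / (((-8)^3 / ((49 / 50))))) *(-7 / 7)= 33467 / 25600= 1.31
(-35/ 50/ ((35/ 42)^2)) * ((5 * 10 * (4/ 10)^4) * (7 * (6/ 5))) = -169344/ 15625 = -10.84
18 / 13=1.38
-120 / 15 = -8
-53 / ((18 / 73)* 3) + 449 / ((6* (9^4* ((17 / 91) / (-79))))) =-25588189 / 334611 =-76.47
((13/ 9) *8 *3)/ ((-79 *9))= -0.05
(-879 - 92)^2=942841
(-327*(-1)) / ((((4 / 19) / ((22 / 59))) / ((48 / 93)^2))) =8747904 / 56699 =154.29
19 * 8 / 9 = 152 / 9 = 16.89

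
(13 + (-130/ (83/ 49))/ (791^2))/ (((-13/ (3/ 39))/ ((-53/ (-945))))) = -56170301/ 13019974695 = -0.00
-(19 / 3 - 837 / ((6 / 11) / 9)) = 82825 / 6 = 13804.17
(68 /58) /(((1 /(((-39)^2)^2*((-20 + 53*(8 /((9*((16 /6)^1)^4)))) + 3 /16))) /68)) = -6463205868483 /1856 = -3482330748.11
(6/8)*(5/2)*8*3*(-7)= -315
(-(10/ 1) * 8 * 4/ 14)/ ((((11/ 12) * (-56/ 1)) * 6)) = 40/ 539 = 0.07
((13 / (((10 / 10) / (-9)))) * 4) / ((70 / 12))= -2808 / 35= -80.23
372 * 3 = 1116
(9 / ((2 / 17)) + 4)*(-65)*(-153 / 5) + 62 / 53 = 16972261 / 106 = 160115.67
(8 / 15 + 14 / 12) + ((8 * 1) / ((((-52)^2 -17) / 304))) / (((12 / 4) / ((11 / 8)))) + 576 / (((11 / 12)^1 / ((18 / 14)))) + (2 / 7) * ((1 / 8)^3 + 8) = 645363767387 / 794492160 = 812.30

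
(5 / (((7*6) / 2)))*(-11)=-55 / 21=-2.62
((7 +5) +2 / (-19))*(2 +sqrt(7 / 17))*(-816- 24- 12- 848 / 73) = -28495888 / 1387- 14247944*sqrt(119) / 23579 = -27136.72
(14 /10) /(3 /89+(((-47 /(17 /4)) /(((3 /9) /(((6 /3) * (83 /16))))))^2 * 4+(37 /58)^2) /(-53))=-32100939724 /205026096833245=-0.00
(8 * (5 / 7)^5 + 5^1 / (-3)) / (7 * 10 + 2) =-9035 / 3630312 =-0.00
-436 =-436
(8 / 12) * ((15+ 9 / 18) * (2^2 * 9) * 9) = 3348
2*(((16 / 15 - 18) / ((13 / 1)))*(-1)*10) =1016 / 39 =26.05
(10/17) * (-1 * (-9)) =90/17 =5.29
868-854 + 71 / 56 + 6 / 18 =2621 / 168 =15.60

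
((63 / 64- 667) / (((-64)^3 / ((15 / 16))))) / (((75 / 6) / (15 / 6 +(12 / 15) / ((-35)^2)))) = 31337559 / 65766686720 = 0.00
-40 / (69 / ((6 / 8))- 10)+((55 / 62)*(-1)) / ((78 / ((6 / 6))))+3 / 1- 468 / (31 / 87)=-259923683 / 198276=-1310.92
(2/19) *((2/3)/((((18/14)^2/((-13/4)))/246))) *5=-261170/1539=-169.70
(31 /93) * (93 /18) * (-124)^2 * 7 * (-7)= -11678072 /9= -1297563.56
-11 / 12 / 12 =-11 / 144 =-0.08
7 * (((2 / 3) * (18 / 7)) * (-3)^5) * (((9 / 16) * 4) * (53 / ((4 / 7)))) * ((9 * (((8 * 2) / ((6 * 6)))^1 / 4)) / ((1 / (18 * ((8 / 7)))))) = -12518388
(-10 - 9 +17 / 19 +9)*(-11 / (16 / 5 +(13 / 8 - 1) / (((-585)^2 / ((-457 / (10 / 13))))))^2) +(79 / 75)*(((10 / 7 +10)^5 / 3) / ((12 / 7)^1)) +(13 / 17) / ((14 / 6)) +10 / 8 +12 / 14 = 6073717347688709378079409 / 152054950771815049476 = 39944.23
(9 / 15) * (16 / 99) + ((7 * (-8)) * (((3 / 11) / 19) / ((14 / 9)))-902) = -2829086 / 3135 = -902.42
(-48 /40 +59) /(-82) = -289 /410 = -0.70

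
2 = 2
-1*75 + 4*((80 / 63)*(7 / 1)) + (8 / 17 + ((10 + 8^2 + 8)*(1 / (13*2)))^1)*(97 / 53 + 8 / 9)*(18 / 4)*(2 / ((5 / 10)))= 14542031 / 105417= 137.95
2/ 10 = 1/ 5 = 0.20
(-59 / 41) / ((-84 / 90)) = 885 / 574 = 1.54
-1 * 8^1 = -8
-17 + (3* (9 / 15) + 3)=-61 / 5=-12.20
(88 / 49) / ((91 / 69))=6072 / 4459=1.36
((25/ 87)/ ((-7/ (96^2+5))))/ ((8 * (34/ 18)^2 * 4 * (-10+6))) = 6224175/ 7509376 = 0.83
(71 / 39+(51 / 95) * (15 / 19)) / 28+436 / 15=4103581 / 140790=29.15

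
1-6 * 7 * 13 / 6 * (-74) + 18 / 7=6737.57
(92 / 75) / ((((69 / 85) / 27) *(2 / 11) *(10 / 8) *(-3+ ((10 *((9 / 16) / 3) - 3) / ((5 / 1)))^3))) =-225280 / 3779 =-59.61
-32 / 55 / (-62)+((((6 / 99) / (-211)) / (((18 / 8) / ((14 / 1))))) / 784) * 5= 0.01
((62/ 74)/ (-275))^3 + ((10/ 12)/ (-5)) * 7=-7373968944371/ 6320544656250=-1.17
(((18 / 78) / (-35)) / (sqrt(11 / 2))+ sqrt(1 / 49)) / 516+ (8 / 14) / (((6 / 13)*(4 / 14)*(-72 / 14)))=-13691 / 16254-sqrt(22) / 860860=-0.84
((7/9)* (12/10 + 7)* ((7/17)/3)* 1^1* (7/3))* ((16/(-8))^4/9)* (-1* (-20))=900032/12393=72.62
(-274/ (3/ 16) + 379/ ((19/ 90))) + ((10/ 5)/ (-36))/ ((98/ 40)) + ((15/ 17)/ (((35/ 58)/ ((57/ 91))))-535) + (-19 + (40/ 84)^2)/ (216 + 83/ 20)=-32015631227/ 159868527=-200.26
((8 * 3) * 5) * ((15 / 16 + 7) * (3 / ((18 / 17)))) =10795 / 4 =2698.75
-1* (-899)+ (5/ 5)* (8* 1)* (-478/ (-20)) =5451/ 5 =1090.20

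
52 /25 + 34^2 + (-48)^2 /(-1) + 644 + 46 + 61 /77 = -876121 /1925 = -455.13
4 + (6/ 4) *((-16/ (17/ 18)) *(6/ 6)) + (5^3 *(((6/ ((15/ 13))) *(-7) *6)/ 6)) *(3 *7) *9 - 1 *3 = -14619565/ 17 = -859974.41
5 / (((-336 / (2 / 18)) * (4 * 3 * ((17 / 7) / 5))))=-25 / 88128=-0.00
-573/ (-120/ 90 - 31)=17.72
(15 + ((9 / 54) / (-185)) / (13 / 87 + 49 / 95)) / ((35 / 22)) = 9589217 / 1017130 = 9.43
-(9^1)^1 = -9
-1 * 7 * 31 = -217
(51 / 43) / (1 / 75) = 88.95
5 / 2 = 2.50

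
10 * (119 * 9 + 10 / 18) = 96440 / 9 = 10715.56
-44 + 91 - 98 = -51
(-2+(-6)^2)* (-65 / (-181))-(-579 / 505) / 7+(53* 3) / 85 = 154938286 / 10877195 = 14.24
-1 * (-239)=239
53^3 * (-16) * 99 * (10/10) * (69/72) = -225995286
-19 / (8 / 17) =-323 / 8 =-40.38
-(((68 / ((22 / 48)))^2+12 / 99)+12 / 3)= -7991768 / 363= -22015.89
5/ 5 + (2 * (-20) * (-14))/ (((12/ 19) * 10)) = 269/ 3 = 89.67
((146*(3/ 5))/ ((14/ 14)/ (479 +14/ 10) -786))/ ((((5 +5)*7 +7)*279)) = -350692/ 67598658435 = -0.00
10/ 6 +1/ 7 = 38/ 21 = 1.81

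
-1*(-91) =91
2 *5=10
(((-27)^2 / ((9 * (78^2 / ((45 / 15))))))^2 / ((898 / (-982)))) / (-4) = 357939 / 820728896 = 0.00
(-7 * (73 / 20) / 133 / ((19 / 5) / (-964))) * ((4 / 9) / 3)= 70372 / 9747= 7.22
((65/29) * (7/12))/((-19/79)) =-35945/6612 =-5.44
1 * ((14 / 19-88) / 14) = -829 / 133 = -6.23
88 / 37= 2.38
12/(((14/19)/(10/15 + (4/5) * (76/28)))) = 11324/245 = 46.22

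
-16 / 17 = -0.94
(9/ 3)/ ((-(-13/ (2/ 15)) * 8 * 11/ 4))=1/ 715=0.00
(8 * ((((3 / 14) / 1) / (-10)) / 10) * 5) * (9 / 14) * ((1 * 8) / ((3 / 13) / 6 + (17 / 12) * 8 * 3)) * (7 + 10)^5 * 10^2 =-5315944608 / 2891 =-1838790.94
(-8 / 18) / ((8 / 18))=-1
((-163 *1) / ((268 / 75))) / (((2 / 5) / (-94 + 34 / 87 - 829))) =1635440125 / 15544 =105213.60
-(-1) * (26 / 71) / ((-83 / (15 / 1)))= -390 / 5893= -0.07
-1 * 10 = -10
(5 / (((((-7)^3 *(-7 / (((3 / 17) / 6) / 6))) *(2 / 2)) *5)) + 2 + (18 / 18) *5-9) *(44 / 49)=-10775677 / 6000099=-1.80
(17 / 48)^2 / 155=0.00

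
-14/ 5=-2.80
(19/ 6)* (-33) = -209/ 2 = -104.50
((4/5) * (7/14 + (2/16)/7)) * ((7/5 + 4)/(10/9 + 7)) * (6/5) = 21141/63875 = 0.33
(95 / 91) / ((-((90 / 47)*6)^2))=-41971 / 5307120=-0.01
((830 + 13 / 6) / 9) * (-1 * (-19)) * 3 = 94867 / 18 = 5270.39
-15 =-15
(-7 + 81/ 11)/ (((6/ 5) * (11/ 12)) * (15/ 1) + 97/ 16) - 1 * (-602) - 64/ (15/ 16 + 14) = 567288530/ 949069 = 597.73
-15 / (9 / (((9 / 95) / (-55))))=3 / 1045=0.00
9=9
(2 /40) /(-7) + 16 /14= 159 /140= 1.14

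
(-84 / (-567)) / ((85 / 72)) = 32 / 255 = 0.13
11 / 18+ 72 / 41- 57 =-40319 / 738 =-54.63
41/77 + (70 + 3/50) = 271781/3850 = 70.59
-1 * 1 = -1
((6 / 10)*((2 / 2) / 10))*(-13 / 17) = -39 / 850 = -0.05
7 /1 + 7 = 14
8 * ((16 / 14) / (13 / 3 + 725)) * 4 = 192 / 3829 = 0.05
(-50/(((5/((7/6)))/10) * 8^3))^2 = 0.05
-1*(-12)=12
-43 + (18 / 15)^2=-1039 / 25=-41.56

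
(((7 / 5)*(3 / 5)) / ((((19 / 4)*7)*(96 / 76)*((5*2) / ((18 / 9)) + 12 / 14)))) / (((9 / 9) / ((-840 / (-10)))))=294 / 1025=0.29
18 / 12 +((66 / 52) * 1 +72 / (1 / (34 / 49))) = 33588 / 637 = 52.73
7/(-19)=-7/19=-0.37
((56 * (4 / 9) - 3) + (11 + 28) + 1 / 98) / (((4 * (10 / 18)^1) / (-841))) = -45172633 / 1960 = -23047.26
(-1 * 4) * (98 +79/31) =-12468/31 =-402.19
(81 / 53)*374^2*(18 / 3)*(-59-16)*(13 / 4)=-16570060650 / 53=-312642653.77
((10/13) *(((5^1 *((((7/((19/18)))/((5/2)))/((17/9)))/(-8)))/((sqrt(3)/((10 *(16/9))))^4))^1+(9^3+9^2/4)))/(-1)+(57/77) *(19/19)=3261046941479/471404934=6917.72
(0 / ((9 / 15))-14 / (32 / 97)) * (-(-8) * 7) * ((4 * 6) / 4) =-14259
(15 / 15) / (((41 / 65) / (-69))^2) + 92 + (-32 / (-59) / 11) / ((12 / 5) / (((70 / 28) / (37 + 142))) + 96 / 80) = 28454590496599 / 2359765947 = 12058.23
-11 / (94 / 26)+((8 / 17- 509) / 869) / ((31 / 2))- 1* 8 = -238495427 / 21524261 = -11.08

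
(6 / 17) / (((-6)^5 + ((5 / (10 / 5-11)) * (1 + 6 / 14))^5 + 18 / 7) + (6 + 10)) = -2977309629 / 65442078798983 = -0.00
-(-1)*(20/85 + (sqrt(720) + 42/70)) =71/85 + 12*sqrt(5) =27.67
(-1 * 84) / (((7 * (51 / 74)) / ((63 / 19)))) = -18648 / 323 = -57.73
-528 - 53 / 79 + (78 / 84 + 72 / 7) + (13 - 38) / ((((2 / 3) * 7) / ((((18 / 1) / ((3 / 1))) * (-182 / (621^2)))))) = -517.44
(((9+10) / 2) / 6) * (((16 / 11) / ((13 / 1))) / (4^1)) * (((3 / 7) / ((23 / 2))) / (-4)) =-19 / 46046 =-0.00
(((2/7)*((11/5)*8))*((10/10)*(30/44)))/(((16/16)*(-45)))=-8/105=-0.08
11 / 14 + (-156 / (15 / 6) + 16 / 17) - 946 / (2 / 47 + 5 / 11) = -1963.72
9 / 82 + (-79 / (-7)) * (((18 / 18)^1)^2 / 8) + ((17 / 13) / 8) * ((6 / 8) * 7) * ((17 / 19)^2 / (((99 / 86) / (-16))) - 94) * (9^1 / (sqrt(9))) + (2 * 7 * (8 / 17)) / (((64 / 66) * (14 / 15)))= -81171853171 / 309992144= -261.85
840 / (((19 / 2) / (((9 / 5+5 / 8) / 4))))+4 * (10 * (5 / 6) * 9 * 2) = 24837 / 38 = 653.61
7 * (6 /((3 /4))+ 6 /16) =469 /8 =58.62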